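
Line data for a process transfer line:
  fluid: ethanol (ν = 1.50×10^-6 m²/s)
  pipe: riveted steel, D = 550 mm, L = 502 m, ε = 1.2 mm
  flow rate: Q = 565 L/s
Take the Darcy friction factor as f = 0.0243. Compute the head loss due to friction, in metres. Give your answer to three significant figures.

h_f ≈ 6.39 m

V = 4Q/(πD²) = 4·0.565/(π·0.550²) = 2.378 m/s
h_f = f(L/D)V²/(2g) = 0.02430·(502/0.550)·2.378²/(2·9.81) = 6.393 m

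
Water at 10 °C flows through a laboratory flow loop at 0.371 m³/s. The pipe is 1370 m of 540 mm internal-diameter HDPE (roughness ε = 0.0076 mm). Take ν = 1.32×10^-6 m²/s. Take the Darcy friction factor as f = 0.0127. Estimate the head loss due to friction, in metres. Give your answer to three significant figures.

h_f ≈ 4.31 m

V = 4Q/(πD²) = 4·0.371/(π·0.540²) = 1.620 m/s
h_f = f(L/D)V²/(2g) = 0.01270·(1370/0.540)·1.620²/(2·9.81) = 4.309 m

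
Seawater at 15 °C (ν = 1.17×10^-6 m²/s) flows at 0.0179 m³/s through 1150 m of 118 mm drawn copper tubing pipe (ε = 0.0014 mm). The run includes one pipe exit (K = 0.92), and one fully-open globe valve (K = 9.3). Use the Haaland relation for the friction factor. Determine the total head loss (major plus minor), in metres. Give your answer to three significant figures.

V = 4Q/(πD²) = 1.637 m/s; V²/2g = 0.1366 m
Re = 1.65×10^5, ε/D = 1.19×10^-5 → f = 0.01616 (Haaland)
Major: h_f = f(L/D)·V²/2g = 0.01616·9746·0.1366 = 21.50 m
Minor: ΣK = 10.2; h_m = ΣK·V²/2g = 1.396 m
Total H_L = 21.50 + 1.396 = 22.90 m

H_L ≈ 22.9 m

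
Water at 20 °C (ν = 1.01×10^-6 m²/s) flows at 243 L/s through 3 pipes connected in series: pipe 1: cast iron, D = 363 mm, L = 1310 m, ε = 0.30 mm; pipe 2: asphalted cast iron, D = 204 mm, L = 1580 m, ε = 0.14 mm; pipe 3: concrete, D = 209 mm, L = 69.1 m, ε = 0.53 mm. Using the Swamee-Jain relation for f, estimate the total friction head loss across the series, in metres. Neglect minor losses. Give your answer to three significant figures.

Pipe 1: V = 2.348 m/s, Re = 8.44×10^5, ε/D = 8.26×10^-4, f = 0.01927, h_1 = f(L/D)V²/2g = 19.54 m
Pipe 2: V = 7.435 m/s, Re = 1.50×10^6, ε/D = 6.86×10^-4, f = 0.01830, h_2 = f(L/D)V²/2g = 399.3 m
Pipe 3: V = 7.083 m/s, Re = 1.47×10^6, ε/D = 0.00254, f = 0.02513, h_3 = f(L/D)V²/2g = 21.25 m
Series → Q common, losses add: H = Σh = 440.1 m

H ≈ 440 m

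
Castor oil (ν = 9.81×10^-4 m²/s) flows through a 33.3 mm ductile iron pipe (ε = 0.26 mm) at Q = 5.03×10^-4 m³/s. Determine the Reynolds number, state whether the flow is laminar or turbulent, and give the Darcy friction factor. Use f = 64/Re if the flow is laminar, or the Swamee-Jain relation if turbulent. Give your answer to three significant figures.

V = 4Q/(πD²) = 0.5776 m/s
Re = VD/ν = 0.5776·0.0333/9.81×10^-4 = 19.6
Re < 2300 → laminar → f = 64/Re = 3.264

Re ≈ 19.6; laminar; f = 64/Re ≈ 3.26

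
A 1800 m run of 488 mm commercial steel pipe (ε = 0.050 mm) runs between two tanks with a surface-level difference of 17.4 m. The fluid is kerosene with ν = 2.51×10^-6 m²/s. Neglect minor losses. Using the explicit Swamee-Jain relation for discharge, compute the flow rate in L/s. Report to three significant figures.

Swamee-Jain (Type II): Q = -0.965·√(gD⁵h_f/L)·ln[ε/(3.7D) + √(3.17ν²L/(gD³h_f))]
√(gD⁵h_f/L) = √(9.81·0.488⁵·17.4/1800) = 0.05123
ε/(3.7D) = 2.77×10^-5; √(3.17ν²L/(gD³h_f)) = 4.26×10^-5
Q = -0.965·0.05123·ln(7.026×10^-5) = 0.4728 m³/s
Check: V = 2.53 m/s, Re = 4.91×10^5, f = 0.01452, h_f = 17.4 m ≈ 17.4 m ✓

Q ≈ 473 L/s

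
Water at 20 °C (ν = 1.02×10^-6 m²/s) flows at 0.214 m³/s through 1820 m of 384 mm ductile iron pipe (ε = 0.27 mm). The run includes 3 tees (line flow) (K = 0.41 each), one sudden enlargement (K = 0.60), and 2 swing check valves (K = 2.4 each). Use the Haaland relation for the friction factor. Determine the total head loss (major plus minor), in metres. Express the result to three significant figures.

V = 4Q/(πD²) = 1.848 m/s; V²/2g = 0.1740 m
Re = 6.96×10^5, ε/D = 7.03×10^-4 → f = 0.01858 (Haaland)
Major: h_f = f(L/D)·V²/2g = 0.01858·4740·0.1740 = 15.32 m
Minor: ΣK = 6.63; h_m = ΣK·V²/2g = 1.154 m
Total H_L = 15.32 + 1.154 = 16.48 m

H_L ≈ 16.5 m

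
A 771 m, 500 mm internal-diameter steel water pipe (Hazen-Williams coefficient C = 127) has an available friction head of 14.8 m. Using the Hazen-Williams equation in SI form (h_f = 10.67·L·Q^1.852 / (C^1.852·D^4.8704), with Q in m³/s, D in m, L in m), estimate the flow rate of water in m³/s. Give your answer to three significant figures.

Rearranging: Q = [h_f·C^1.852·D^4.8704 / (10.67·L)]^(1/1.852)
Q = [14.8·127^1.852·0.500^4.8704 / (10.67·771)]^0.540 = 0.6761 m³/s

Q ≈ 0.676 m³/s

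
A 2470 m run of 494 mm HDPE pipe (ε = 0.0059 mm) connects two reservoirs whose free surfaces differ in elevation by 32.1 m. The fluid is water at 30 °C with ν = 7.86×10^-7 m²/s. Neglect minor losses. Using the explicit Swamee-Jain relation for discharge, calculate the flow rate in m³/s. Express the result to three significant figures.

Swamee-Jain (Type II): Q = -0.965·√(gD⁵h_f/L)·ln[ε/(3.7D) + √(3.17ν²L/(gD³h_f))]
√(gD⁵h_f/L) = √(9.81·0.494⁵·32.1/2470) = 0.06124
ε/(3.7D) = 3.23×10^-6; √(3.17ν²L/(gD³h_f)) = 1.13×10^-5
Q = -0.965·0.06124·ln(1.452×10^-5) = 0.6584 m³/s
Check: V = 3.44 m/s, Re = 2.16×10^6, f = 0.01070, h_f = 32.2 m ≈ 32.1 m ✓

Q ≈ 0.658 m³/s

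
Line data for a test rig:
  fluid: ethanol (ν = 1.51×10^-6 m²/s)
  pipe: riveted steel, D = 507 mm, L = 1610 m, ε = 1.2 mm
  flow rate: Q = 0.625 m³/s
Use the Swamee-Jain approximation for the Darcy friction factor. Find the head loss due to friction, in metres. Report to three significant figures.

V = 4Q/(πD²) = 4·0.625/(π·0.507²) = 3.096 m/s
Re = VD/ν = 3.096·0.507/1.51×10^-6 = 1.04×10^6 → turbulent
ε/D = 1.2/507 = 0.00237
Swamee-Jain: f = 0.02473
h_f = f(L/D)V²/(2g) = 0.02473·(1610/0.507)·3.096²/(2·9.81) = 38.37 m

h_f ≈ 38.4 m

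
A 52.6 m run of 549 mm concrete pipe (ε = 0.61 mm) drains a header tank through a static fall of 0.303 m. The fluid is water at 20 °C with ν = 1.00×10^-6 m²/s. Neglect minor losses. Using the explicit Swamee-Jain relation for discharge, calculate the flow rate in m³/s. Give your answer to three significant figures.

Q ≈ 0.412 m³/s

Swamee-Jain (Type II): Q = -0.965·√(gD⁵h_f/L)·ln[ε/(3.7D) + √(3.17ν²L/(gD³h_f))]
√(gD⁵h_f/L) = √(9.81·0.549⁵·0.303/52.6) = 0.05309
ε/(3.7D) = 3.00×10^-4; √(3.17ν²L/(gD³h_f)) = 1.84×10^-5
Q = -0.965·0.05309·ln(3.187×10^-4) = 0.4125 m³/s
Check: V = 1.74 m/s, Re = 9.57×10^5, f = 0.02053, h_f = 0.304 m ≈ 0.303 m ✓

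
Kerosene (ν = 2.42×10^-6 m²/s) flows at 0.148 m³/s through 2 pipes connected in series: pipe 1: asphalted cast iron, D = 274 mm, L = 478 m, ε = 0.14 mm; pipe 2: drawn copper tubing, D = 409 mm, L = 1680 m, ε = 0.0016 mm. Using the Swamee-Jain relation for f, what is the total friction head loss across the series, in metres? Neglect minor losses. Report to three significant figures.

Pipe 1: V = 2.510 m/s, Re = 2.84×10^5, ε/D = 5.11×10^-4, f = 0.01846, h_1 = f(L/D)V²/2g = 10.34 m
Pipe 2: V = 1.126 m/s, Re = 1.90×10^5, ε/D = 3.91×10^-6, f = 0.01572, h_2 = f(L/D)V²/2g = 4.176 m
Series → Q common, losses add: H = Σh = 14.52 m

H ≈ 14.5 m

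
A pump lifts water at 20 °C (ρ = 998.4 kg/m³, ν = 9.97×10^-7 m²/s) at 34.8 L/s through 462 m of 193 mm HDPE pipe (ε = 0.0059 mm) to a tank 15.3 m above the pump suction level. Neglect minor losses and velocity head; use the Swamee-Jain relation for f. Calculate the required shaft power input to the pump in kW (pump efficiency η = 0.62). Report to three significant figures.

V = 4Q/(πD²) = 1.190 m/s; Re = 2.30×10^5; ε/D = 3.06×10^-5; f = 0.01542
h_f = f(L/D)V²/2g = 2.661 m
Total head H = z + h_f = 15.3 + 2.661 = 17.96 m
P_hyd = ρgQH = 998.4·9.81·0.0348·17.96 = 6.122 kW
P_shaft = P_hyd/η = 6.122/0.62 = 9.874 kW

P_shaft ≈ 9.87 kW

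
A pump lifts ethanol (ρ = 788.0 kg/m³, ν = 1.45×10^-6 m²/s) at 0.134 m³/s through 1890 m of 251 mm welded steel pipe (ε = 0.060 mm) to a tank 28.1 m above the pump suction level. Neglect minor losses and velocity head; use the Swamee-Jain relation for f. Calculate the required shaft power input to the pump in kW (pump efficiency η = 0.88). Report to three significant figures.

V = 4Q/(πD²) = 2.708 m/s; Re = 4.69×10^5; ε/D = 2.39×10^-4; f = 0.01595
h_f = f(L/D)V²/2g = 44.89 m
Total head H = z + h_f = 28.1 + 44.89 = 72.99 m
P_hyd = ρgQH = 788.0·9.81·0.134·72.99 = 75.60 kW
P_shaft = P_hyd/η = 75.60/0.88 = 85.91 kW

P_shaft ≈ 85.9 kW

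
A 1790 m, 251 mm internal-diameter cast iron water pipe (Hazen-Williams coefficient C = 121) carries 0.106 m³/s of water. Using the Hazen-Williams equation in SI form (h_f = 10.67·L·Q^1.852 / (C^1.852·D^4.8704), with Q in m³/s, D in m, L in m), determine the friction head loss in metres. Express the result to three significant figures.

h_f ≈ 34.9 m

h_f = 10.67·1790·0.106^1.852 / (121^1.852·0.251^4.8704) = 34.87 m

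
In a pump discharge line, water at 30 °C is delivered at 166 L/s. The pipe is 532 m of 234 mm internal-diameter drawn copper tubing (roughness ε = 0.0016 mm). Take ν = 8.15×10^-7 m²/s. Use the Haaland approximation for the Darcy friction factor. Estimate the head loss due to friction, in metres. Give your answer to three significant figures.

h_f ≈ 19.9 m

V = 4Q/(πD²) = 4·0.166/(π·0.234²) = 3.860 m/s
Re = VD/ν = 3.860·0.234/8.15×10^-7 = 1.11×10^6 → turbulent
ε/D = 0.0016/234 = 6.84×10^-6
Haaland: f = 0.01152
h_f = f(L/D)V²/(2g) = 0.01152·(532/0.234)·3.860²/(2·9.81) = 19.89 m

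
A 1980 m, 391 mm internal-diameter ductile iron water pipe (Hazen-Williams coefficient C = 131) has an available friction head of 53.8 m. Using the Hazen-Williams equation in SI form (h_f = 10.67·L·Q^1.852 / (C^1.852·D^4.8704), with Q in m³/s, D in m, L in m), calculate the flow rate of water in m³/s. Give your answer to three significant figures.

Q ≈ 0.441 m³/s

Rearranging: Q = [h_f·C^1.852·D^4.8704 / (10.67·L)]^(1/1.852)
Q = [53.8·131^1.852·0.391^4.8704 / (10.67·1980)]^0.540 = 0.4407 m³/s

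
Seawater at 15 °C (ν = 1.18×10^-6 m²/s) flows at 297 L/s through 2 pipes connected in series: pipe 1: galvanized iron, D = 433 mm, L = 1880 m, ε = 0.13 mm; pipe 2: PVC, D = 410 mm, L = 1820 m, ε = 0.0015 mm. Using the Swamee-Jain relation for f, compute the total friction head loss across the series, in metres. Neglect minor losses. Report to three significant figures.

Pipe 1: V = 2.017 m/s, Re = 7.40×10^5, ε/D = 3.00×10^-4, f = 0.01599, h_1 = f(L/D)V²/2g = 14.39 m
Pipe 2: V = 2.250 m/s, Re = 7.82×10^5, ε/D = 3.66×10^-6, f = 0.01218, h_2 = f(L/D)V²/2g = 13.95 m
Series → Q common, losses add: H = Σh = 28.34 m

H ≈ 28.3 m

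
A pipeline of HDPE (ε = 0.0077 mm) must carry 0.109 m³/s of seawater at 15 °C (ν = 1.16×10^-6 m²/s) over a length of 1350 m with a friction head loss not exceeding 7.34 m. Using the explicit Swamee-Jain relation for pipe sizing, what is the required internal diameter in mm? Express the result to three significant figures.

Swamee-Jain (Type III): D = 0.66·[ε^1.25·(LQ²/(gh_f))^4.75 + ν·Q^9.4·(L/(gh_f))^5.2]^0.04
LQ²/(gh_f) = 0.2228; L/(gh_f) = 18.75
Term 1 = ε^1.25·(…)^4.75 = 3.24×10^-10; Term 2 = ν·Q^9.4·(…)^5.2 = 4.32×10^-9
D = 0.66·(3.24×10^-10 + 4.32×10^-9)^0.04 = 0.3064 m = 306 mm
Check: V = 1.48 m/s, Re = 3.91×10^5, f = 0.01403, h_f = 6.89 m ≈ 7.34 m ✓

D ≈ 306 mm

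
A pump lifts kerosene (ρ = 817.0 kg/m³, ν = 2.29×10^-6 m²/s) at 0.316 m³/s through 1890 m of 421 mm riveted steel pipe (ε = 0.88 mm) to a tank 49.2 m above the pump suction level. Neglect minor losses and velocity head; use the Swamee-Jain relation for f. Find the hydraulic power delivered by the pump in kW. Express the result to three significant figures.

V = 4Q/(πD²) = 2.270 m/s; Re = 4.17×10^5; ε/D = 0.00209; f = 0.02425
h_f = f(L/D)V²/2g = 28.59 m
Total head H = z + h_f = 49.2 + 28.59 = 77.79 m
P_hyd = ρgQH = 817.0·9.81·0.316·77.79 = 197.0 kW

P_hyd ≈ 197 kW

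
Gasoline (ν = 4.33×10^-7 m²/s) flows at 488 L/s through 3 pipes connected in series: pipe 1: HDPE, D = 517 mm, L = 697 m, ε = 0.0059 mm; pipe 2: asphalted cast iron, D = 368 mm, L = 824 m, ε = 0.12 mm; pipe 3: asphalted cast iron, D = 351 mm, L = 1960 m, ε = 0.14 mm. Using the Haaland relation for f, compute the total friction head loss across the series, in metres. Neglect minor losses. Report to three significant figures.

Pipe 1: V = 2.325 m/s, Re = 2.78×10^6, ε/D = 1.14×10^-5, f = 0.01025, h_1 = f(L/D)V²/2g = 3.805 m
Pipe 2: V = 4.588 m/s, Re = 3.90×10^6, ε/D = 3.26×10^-4, f = 0.01540, h_2 = f(L/D)V²/2g = 36.99 m
Pipe 3: V = 5.043 m/s, Re = 4.09×10^6, ε/D = 3.99×10^-4, f = 0.01605, h_3 = f(L/D)V²/2g = 116.2 m
Series → Q common, losses add: H = Σh = 157.0 m

H ≈ 157 m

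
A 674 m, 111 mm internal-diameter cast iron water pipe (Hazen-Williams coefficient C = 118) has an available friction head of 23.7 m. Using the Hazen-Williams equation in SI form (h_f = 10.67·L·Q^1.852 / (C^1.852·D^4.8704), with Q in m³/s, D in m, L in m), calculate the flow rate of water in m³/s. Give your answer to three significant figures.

Rearranging: Q = [h_f·C^1.852·D^4.8704 / (10.67·L)]^(1/1.852)
Q = [23.7·118^1.852·0.111^4.8704 / (10.67·674)]^0.540 = 0.01664 m³/s

Q ≈ 0.0166 m³/s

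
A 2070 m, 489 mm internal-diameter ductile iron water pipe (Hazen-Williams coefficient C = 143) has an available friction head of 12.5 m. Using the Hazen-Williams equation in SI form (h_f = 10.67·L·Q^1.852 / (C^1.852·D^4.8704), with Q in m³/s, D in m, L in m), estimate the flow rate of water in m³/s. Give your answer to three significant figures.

Rearranging: Q = [h_f·C^1.852·D^4.8704 / (10.67·L)]^(1/1.852)
Q = [12.5·143^1.852·0.489^4.8704 / (10.67·2070)]^0.540 = 0.3845 m³/s

Q ≈ 0.385 m³/s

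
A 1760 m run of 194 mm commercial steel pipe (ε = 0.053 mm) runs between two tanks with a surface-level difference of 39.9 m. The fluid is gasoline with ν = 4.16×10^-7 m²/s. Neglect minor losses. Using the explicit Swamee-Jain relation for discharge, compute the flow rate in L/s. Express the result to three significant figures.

Swamee-Jain (Type II): Q = -0.965·√(gD⁵h_f/L)·ln[ε/(3.7D) + √(3.17ν²L/(gD³h_f))]
√(gD⁵h_f/L) = √(9.81·0.194⁵·39.9/1760) = 0.007818
ε/(3.7D) = 7.38×10^-5; √(3.17ν²L/(gD³h_f)) = 1.84×10^-5
Q = -0.965·0.007818·ln(9.222×10^-5) = 0.07009 m³/s
Check: V = 2.37 m/s, Re = 1.11×10^6, f = 0.01544, h_f = 40.2 m ≈ 39.9 m ✓

Q ≈ 70.1 L/s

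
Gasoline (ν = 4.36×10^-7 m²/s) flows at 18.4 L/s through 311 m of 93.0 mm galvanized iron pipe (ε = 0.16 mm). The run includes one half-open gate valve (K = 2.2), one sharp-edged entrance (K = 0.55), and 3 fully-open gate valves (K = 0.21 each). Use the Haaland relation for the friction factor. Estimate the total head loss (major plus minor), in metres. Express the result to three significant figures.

H_L ≈ 29.9 m

V = 4Q/(πD²) = 2.709 m/s; V²/2g = 0.3740 m
Re = 5.78×10^5, ε/D = 0.00172 → f = 0.02287 (Haaland)
Major: h_f = f(L/D)·V²/2g = 0.02287·3344·0.3740 = 28.60 m
Minor: ΣK = 3.38; h_m = ΣK·V²/2g = 1.264 m
Total H_L = 28.60 + 1.264 = 29.86 m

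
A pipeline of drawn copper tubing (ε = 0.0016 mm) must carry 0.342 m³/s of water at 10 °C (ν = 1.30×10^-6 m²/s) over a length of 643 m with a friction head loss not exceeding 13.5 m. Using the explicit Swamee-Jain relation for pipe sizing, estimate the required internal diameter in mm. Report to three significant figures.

D ≈ 356 mm

Swamee-Jain (Type III): D = 0.66·[ε^1.25·(LQ²/(gh_f))^4.75 + ν·Q^9.4·(L/(gh_f))^5.2]^0.04
LQ²/(gh_f) = 0.5679; L/(gh_f) = 4.855
Term 1 = ε^1.25·(…)^4.75 = 3.87×10^-9; Term 2 = ν·Q^9.4·(…)^5.2 = 2.00×10^-7
D = 0.66·(3.87×10^-9 + 2.00×10^-7)^0.04 = 0.3564 m = 356 mm
Check: V = 3.43 m/s, Re = 9.40×10^5, f = 0.01184, h_f = 12.8 m ≈ 13.5 m ✓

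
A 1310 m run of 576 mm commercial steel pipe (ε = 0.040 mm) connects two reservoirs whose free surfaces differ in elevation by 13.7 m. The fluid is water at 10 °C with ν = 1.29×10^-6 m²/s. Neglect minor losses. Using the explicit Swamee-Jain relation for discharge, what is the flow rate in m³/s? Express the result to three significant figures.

Swamee-Jain (Type II): Q = -0.965·√(gD⁵h_f/L)·ln[ε/(3.7D) + √(3.17ν²L/(gD³h_f))]
√(gD⁵h_f/L) = √(9.81·0.576⁵·13.7/1310) = 0.08065
ε/(3.7D) = 1.88×10^-5; √(3.17ν²L/(gD³h_f)) = 1.64×10^-5
Q = -0.965·0.08065·ln(3.517×10^-5) = 0.7982 m³/s
Check: V = 3.06 m/s, Re = 1.37×10^6, f = 0.01266, h_f = 13.8 m ≈ 13.7 m ✓

Q ≈ 0.798 m³/s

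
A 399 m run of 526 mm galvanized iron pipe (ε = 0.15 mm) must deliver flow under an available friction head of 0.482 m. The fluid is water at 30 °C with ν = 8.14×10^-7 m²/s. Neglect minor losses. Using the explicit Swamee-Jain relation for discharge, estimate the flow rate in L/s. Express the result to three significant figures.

Swamee-Jain (Type II): Q = -0.965·√(gD⁵h_f/L)·ln[ε/(3.7D) + √(3.17ν²L/(gD³h_f))]
√(gD⁵h_f/L) = √(9.81·0.526⁵·0.482/399) = 0.02184
ε/(3.7D) = 7.71×10^-5; √(3.17ν²L/(gD³h_f)) = 3.49×10^-5
Q = -0.965·0.02184·ln(1.120×10^-4) = 0.1918 m³/s
Check: V = 0.882 m/s, Re = 5.70×10^5, f = 0.01611, h_f = 0.485 m ≈ 0.482 m ✓

Q ≈ 192 L/s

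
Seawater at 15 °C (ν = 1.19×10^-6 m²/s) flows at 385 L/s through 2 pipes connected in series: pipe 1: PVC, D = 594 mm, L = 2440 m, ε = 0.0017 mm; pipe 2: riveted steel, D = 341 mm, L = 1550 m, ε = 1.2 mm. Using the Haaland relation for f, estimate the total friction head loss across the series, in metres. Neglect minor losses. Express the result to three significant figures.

Pipe 1: V = 1.389 m/s, Re = 6.93×10^5, ε/D = 2.86×10^-6, f = 0.01237, h_1 = f(L/D)V²/2g = 4.999 m
Pipe 2: V = 4.216 m/s, Re = 1.21×10^6, ε/D = 0.00352, f = 0.02753, h_2 = f(L/D)V²/2g = 113.3 m
Series → Q common, losses add: H = Σh = 118.3 m

H ≈ 118 m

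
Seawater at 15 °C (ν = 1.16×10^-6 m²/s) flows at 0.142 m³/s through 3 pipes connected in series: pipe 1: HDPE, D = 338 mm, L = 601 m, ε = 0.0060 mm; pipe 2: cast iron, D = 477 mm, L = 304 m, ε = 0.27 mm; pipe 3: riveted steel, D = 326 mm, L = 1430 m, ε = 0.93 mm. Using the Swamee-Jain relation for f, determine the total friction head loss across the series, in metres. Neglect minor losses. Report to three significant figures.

Pipe 1: V = 1.583 m/s, Re = 4.61×10^5, ε/D = 1.78×10^-5, f = 0.01355, h_1 = f(L/D)V²/2g = 3.076 m
Pipe 2: V = 0.7946 m/s, Re = 3.27×10^5, ε/D = 5.66×10^-4, f = 0.01860, h_2 = f(L/D)V²/2g = 0.3814 m
Pipe 3: V = 1.701 m/s, Re = 4.78×10^5, ε/D = 0.00285, f = 0.02621, h_3 = f(L/D)V²/2g = 16.96 m
Series → Q common, losses add: H = Σh = 20.41 m

H ≈ 20.4 m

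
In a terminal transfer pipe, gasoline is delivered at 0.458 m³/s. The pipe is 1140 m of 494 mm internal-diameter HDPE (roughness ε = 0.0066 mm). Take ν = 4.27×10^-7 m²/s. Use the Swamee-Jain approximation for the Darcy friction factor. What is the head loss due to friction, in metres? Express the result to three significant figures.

h_f ≈ 7.01 m

V = 4Q/(πD²) = 4·0.458/(π·0.494²) = 2.390 m/s
Re = VD/ν = 2.390·0.494/4.27×10^-7 = 2.76×10^6 → turbulent
ε/D = 0.0066/494 = 1.34×10^-5
Swamee-Jain: f = 0.01044
h_f = f(L/D)V²/(2g) = 0.01044·(1140/0.494)·2.390²/(2·9.81) = 7.010 m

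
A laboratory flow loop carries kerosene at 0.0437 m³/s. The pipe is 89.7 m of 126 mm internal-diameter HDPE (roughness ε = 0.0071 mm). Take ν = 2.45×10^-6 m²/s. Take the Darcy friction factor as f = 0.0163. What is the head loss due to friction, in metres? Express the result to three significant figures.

h_f ≈ 7.26 m

V = 4Q/(πD²) = 4·0.0437/(π·0.126²) = 3.505 m/s
h_f = f(L/D)V²/(2g) = 0.01630·(89.7/0.126)·3.505²/(2·9.81) = 7.265 m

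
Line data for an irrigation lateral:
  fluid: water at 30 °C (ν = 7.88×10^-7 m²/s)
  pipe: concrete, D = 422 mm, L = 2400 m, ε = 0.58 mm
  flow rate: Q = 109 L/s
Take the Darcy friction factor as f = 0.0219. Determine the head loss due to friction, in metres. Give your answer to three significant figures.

V = 4Q/(πD²) = 4·0.109/(π·0.422²) = 0.7793 m/s
h_f = f(L/D)V²/(2g) = 0.02190·(2400/0.422)·0.7793²/(2·9.81) = 3.855 m

h_f ≈ 3.86 m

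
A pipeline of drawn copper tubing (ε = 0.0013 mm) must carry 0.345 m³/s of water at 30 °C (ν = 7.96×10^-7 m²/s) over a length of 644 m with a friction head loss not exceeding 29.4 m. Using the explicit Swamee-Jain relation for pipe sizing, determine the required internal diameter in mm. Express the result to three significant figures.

Swamee-Jain (Type III): D = 0.66·[ε^1.25·(LQ²/(gh_f))^4.75 + ν·Q^9.4·(L/(gh_f))^5.2]^0.04
LQ²/(gh_f) = 0.2658; L/(gh_f) = 2.233
Term 1 = ε^1.25·(…)^4.75 = 8.11×10^-11; Term 2 = ν·Q^9.4·(…)^5.2 = 2.35×10^-9
D = 0.66·(8.11×10^-11 + 2.35×10^-9)^0.04 = 0.2985 m = 299 mm
Check: V = 4.93 m/s, Re = 1.85×10^6, f = 0.01065, h_f = 28.5 m ≈ 29.4 m ✓

D ≈ 299 mm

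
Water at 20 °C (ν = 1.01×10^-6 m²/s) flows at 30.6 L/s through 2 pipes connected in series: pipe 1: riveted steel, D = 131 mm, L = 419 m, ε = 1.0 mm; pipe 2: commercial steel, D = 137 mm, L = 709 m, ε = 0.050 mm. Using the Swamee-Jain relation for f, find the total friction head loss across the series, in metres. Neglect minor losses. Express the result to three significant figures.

H ≈ 49.4 m

Pipe 1: V = 2.270 m/s, Re = 2.94×10^5, ε/D = 0.00763, f = 0.03504, h_1 = f(L/D)V²/2g = 29.44 m
Pipe 2: V = 2.076 m/s, Re = 2.82×10^5, ε/D = 3.65×10^-4, f = 0.01760, h_2 = f(L/D)V²/2g = 20.00 m
Series → Q common, losses add: H = Σh = 49.44 m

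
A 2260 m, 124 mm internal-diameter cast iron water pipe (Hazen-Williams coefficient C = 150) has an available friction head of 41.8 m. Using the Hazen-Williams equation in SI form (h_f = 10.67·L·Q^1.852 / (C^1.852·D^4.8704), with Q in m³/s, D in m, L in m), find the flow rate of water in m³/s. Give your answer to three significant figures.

Q ≈ 0.0200 m³/s

Rearranging: Q = [h_f·C^1.852·D^4.8704 / (10.67·L)]^(1/1.852)
Q = [41.8·150^1.852·0.124^4.8704 / (10.67·2260)]^0.540 = 0.02000 m³/s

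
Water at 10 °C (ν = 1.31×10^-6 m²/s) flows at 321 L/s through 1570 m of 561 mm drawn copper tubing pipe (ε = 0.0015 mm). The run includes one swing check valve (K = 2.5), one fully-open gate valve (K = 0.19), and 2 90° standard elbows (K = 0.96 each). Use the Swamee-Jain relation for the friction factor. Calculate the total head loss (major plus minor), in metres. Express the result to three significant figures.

H_L ≈ 3.50 m

V = 4Q/(πD²) = 1.299 m/s; V²/2g = 0.08596 m
Re = 5.56×10^5, ε/D = 2.67×10^-6 → f = 0.01289 (Swamee-Jain)
Major: h_f = f(L/D)·V²/2g = 0.01289·2799·0.08596 = 3.101 m
Minor: ΣK = 4.61; h_m = ΣK·V²/2g = 0.3963 m
Total H_L = 3.101 + 0.3963 = 3.497 m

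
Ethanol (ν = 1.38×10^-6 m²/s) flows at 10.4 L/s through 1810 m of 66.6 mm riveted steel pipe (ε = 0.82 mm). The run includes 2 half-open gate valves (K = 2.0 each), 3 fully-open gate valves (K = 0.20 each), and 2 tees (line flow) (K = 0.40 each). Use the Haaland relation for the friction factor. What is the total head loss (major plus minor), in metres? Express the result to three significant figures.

V = 4Q/(πD²) = 2.985 m/s; V²/2g = 0.4542 m
Re = 1.44×10^5, ε/D = 0.0123 → f = 0.04114 (Haaland)
Major: h_f = f(L/D)·V²/2g = 0.04114·27177·0.4542 = 507.9 m
Minor: ΣK = 5.40; h_m = ΣK·V²/2g = 2.453 m
Total H_L = 507.9 + 2.453 = 510.4 m

H_L ≈ 510 m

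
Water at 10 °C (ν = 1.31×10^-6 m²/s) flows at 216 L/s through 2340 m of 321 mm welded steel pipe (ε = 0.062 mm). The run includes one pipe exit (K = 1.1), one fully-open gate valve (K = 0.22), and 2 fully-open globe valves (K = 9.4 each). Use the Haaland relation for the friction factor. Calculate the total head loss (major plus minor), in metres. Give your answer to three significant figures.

V = 4Q/(πD²) = 2.669 m/s; V²/2g = 0.3631 m
Re = 6.54×10^5, ε/D = 1.93×10^-4 → f = 0.01491 (Haaland)
Major: h_f = f(L/D)·V²/2g = 0.01491·7290·0.3631 = 39.46 m
Minor: ΣK = 20.1; h_m = ΣK·V²/2g = 7.305 m
Total H_L = 39.46 + 7.305 = 46.77 m

H_L ≈ 46.8 m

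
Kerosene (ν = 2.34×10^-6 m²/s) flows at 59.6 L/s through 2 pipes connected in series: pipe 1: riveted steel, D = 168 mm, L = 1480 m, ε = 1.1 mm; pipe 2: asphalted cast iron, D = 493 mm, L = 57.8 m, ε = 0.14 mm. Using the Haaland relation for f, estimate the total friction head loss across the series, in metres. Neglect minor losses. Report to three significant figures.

H ≈ 109 m

Pipe 1: V = 2.689 m/s, Re = 1.93×10^5, ε/D = 0.00655, f = 0.03345, h_1 = f(L/D)V²/2g = 108.6 m
Pipe 2: V = 0.3122 m/s, Re = 6.58×10^4, ε/D = 2.84×10^-4, f = 0.02051, h_2 = f(L/D)V²/2g = 0.01195 m
Series → Q common, losses add: H = Σh = 108.6 m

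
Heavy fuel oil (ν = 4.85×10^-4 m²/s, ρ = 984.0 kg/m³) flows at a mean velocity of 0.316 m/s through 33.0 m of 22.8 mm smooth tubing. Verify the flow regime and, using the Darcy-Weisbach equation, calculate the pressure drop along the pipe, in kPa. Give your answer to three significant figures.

Re = VD/ν = 0.316·0.02280/4.85×10^-4 = 14.9 → laminar (Re < 2300)
f = 64/Re = 4.308
h_f = f(L/D)V²/(2g) = 4.308·(33.0/0.02280)·0.316²/(2·9.81) = 31.74 m
Δp = ρg·h_f = 984.0·9.81·31.74 = 306.4 kPa

Δp ≈ 306 kPa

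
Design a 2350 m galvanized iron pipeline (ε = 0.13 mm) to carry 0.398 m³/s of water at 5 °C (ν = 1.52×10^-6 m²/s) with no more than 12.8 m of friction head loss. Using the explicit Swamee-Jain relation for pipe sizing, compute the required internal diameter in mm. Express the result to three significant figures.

D ≈ 526 mm

Swamee-Jain (Type III): D = 0.66·[ε^1.25·(LQ²/(gh_f))^4.75 + ν·Q^9.4·(L/(gh_f))^5.2]^0.04
LQ²/(gh_f) = 2.965; L/(gh_f) = 18.71
Term 1 = ε^1.25·(…)^4.75 = 0.00242; Term 2 = ν·Q^9.4·(…)^5.2 = 0.00109
D = 0.66·(0.00242 + 0.00109)^0.04 = 0.5264 m = 526 mm
Check: V = 1.83 m/s, Re = 6.33×10^5, f = 0.01567, h_f = 11.9 m ≈ 12.8 m ✓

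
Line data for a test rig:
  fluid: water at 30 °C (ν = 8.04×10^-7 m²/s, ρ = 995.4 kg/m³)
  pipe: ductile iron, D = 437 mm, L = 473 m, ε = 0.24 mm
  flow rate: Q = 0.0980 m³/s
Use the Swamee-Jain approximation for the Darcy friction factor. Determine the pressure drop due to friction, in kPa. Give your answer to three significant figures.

V = 4Q/(πD²) = 4·0.0980/(π·0.437²) = 0.6534 m/s
Re = VD/ν = 0.6534·0.437/8.04×10^-7 = 3.55×10^5 → turbulent
ε/D = 0.24/437 = 5.49×10^-4
Swamee-Jain: f = 0.01841
h_f = f(L/D)V²/(2g) = 0.01841·(473/0.437)·0.6534²/(2·9.81) = 0.4336 m
Δp = ρg·h_f = 995.4·9.81·0.4336 = 4.234 kPa

Δp ≈ 4.23 kPa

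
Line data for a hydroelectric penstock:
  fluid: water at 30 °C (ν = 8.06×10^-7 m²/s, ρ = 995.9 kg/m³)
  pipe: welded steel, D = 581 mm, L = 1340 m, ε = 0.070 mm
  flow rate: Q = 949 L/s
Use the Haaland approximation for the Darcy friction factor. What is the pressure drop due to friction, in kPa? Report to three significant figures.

V = 4Q/(πD²) = 4·0.949/(π·0.581²) = 3.580 m/s
Re = VD/ν = 3.580·0.581/8.06×10^-7 = 2.58×10^6 → turbulent
ε/D = 0.070/581 = 1.20×10^-4
Haaland: f = 0.01295
h_f = f(L/D)V²/(2g) = 0.01295·(1340/0.581)·3.580²/(2·9.81) = 19.51 m
Δp = ρg·h_f = 995.9·9.81·19.51 = 190.6 kPa

Δp ≈ 191 kPa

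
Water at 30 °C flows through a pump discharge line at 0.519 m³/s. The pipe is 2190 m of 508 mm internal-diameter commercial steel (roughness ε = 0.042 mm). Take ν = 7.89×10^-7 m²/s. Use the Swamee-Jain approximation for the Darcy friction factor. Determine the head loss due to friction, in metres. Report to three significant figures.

h_f ≈ 18.3 m

V = 4Q/(πD²) = 4·0.519/(π·0.508²) = 2.561 m/s
Re = VD/ν = 2.561·0.508/7.89×10^-7 = 1.65×10^6 → turbulent
ε/D = 0.042/508 = 8.27×10^-5
Swamee-Jain: f = 0.01272
h_f = f(L/D)V²/(2g) = 0.01272·(2190/0.508)·2.561²/(2·9.81) = 18.33 m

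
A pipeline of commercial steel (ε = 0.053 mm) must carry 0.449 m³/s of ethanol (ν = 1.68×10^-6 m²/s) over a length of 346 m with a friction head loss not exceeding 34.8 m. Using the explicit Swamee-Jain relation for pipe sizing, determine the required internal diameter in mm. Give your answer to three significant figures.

Swamee-Jain (Type III): D = 0.66·[ε^1.25·(LQ²/(gh_f))^4.75 + ν·Q^9.4·(L/(gh_f))^5.2]^0.04
LQ²/(gh_f) = 0.2043; L/(gh_f) = 1.014
Term 1 = ε^1.25·(…)^4.75 = 2.40×10^-9; Term 2 = ν·Q^9.4·(…)^5.2 = 9.70×10^-10
D = 0.66·(2.40×10^-9 + 9.70×10^-10)^0.04 = 0.3024 m = 302 mm
Check: V = 6.25 m/s, Re = 1.13×10^6, f = 0.01439, h_f = 32.8 m ≈ 34.8 m ✓

D ≈ 302 mm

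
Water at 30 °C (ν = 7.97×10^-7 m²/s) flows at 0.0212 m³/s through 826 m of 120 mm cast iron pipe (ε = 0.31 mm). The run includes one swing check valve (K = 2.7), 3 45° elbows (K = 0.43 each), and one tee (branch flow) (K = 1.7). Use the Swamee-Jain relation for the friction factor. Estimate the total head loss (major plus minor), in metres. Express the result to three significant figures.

H_L ≈ 32.8 m

V = 4Q/(πD²) = 1.874 m/s; V²/2g = 0.1791 m
Re = 2.82×10^5, ε/D = 0.00258 → f = 0.02579 (Swamee-Jain)
Major: h_f = f(L/D)·V²/2g = 0.02579·6883·0.1791 = 31.79 m
Minor: ΣK = 5.69; h_m = ΣK·V²/2g = 1.019 m
Total H_L = 31.79 + 1.019 = 32.80 m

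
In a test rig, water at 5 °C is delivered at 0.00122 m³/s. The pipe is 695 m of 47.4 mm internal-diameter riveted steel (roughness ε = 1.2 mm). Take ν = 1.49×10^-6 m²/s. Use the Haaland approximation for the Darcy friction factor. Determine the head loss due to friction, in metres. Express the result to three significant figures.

V = 4Q/(πD²) = 4·0.00122/(π·0.0474²) = 0.6914 m/s
Re = VD/ν = 0.6914·0.0474/1.49×10^-6 = 2.20×10^4 → turbulent
ε/D = 1.2/47.4 = 0.0253
Haaland: f = 0.05496
h_f = f(L/D)V²/(2g) = 0.05496·(695/0.0474)·0.6914²/(2·9.81) = 19.63 m

h_f ≈ 19.6 m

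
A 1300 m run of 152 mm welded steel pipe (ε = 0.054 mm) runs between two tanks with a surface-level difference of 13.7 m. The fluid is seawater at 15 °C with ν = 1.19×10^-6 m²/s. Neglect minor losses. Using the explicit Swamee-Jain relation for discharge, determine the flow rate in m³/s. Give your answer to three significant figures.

Q ≈ 0.0237 m³/s

Swamee-Jain (Type II): Q = -0.965·√(gD⁵h_f/L)·ln[ε/(3.7D) + √(3.17ν²L/(gD³h_f))]
√(gD⁵h_f/L) = √(9.81·0.152⁵·13.7/1300) = 0.002896
ε/(3.7D) = 9.60×10^-5; √(3.17ν²L/(gD³h_f)) = 1.11×10^-4
Q = -0.965·0.002896·ln(2.072×10^-4) = 0.02371 m³/s
Check: V = 1.31 m/s, Re = 1.67×10^5, f = 0.01849, h_f = 13.8 m ≈ 13.7 m ✓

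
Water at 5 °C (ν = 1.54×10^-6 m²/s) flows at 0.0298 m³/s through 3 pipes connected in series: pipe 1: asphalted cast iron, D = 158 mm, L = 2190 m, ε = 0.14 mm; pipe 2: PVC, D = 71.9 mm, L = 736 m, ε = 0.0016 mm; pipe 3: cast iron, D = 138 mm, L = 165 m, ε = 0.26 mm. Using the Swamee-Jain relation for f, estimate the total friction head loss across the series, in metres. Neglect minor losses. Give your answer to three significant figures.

H ≈ 442 m

Pipe 1: V = 1.520 m/s, Re = 1.56×10^5, ε/D = 8.86×10^-4, f = 0.02110, h_1 = f(L/D)V²/2g = 34.43 m
Pipe 2: V = 7.340 m/s, Re = 3.43×10^5, ε/D = 2.23×10^-5, f = 0.01430, h_2 = f(L/D)V²/2g = 402.0 m
Pipe 3: V = 1.992 m/s, Re = 1.79×10^5, ε/D = 0.00188, f = 0.02427, h_3 = f(L/D)V²/2g = 5.870 m
Series → Q common, losses add: H = Σh = 442.3 m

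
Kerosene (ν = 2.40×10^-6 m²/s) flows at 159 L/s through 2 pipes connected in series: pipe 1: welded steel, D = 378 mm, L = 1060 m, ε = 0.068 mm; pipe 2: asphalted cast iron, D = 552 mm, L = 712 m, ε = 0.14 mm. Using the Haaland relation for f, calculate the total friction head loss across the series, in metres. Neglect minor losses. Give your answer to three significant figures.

Pipe 1: V = 1.417 m/s, Re = 2.23×10^5, ε/D = 1.80×10^-4, f = 0.01649, h_1 = f(L/D)V²/2g = 4.732 m
Pipe 2: V = 0.6644 m/s, Re = 1.53×10^5, ε/D = 2.54×10^-4, f = 0.01783, h_2 = f(L/D)V²/2g = 0.5173 m
Series → Q common, losses add: H = Σh = 5.250 m

H ≈ 5.25 m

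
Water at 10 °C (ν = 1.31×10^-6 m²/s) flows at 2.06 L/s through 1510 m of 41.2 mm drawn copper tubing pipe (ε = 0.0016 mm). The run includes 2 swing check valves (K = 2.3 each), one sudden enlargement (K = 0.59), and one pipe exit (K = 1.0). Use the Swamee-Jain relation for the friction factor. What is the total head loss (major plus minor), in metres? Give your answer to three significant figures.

H_L ≈ 94.6 m

V = 4Q/(πD²) = 1.545 m/s; V²/2g = 0.1217 m
Re = 4.86×10^4, ε/D = 3.88×10^-5 → f = 0.02105 (Swamee-Jain)
Major: h_f = f(L/D)·V²/2g = 0.02105·36650·0.1217 = 93.89 m
Minor: ΣK = 6.19; h_m = ΣK·V²/2g = 0.7533 m
Total H_L = 93.89 + 0.7533 = 94.65 m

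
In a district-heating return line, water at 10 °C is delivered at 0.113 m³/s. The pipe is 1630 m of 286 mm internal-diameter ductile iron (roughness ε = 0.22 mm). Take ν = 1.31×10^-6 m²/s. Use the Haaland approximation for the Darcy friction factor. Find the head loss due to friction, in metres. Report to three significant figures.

V = 4Q/(πD²) = 4·0.113/(π·0.286²) = 1.759 m/s
Re = VD/ν = 1.759·0.286/1.31×10^-6 = 3.84×10^5 → turbulent
ε/D = 0.22/286 = 7.69×10^-4
Haaland: f = 0.01928
h_f = f(L/D)V²/(2g) = 0.01928·(1630/0.286)·1.759²/(2·9.81) = 17.33 m

h_f ≈ 17.3 m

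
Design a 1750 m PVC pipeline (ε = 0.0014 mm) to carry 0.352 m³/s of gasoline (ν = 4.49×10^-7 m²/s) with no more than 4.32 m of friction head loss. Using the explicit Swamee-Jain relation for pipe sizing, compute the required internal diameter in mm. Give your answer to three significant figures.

D ≈ 539 mm

Swamee-Jain (Type III): D = 0.66·[ε^1.25·(LQ²/(gh_f))^4.75 + ν·Q^9.4·(L/(gh_f))^5.2]^0.04
LQ²/(gh_f) = 5.116; L/(gh_f) = 41.29
Term 1 = ε^1.25·(…)^4.75 = 1.12×10^-4; Term 2 = ν·Q^9.4·(…)^5.2 = 0.00620
D = 0.66·(1.12×10^-4 + 0.00620)^0.04 = 0.5390 m = 539 mm
Check: V = 1.54 m/s, Re = 1.85×10^6, f = 0.01059, h_f = 4.17 m ≈ 4.32 m ✓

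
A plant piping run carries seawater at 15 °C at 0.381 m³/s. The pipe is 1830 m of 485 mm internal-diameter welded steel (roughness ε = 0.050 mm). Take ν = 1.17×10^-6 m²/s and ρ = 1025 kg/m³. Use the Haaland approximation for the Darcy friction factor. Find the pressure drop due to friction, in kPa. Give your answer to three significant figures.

V = 4Q/(πD²) = 4·0.381/(π·0.485²) = 2.062 m/s
Re = VD/ν = 2.062·0.485/1.17×10^-6 = 8.55×10^5 → turbulent
ε/D = 0.050/485 = 1.03×10^-4
Haaland: f = 0.01355
h_f = f(L/D)V²/(2g) = 0.01355·(1830/0.485)·2.062²/(2·9.81) = 11.08 m
Δp = ρg·h_f = 1025·9.81·11.08 = 111.4 kPa

Δp ≈ 111 kPa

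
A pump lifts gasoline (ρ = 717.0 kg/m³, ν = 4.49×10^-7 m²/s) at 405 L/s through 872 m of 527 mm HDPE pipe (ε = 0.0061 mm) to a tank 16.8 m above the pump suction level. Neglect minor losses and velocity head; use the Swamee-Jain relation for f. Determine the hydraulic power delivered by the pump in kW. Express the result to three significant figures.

V = 4Q/(πD²) = 1.857 m/s; Re = 2.18×10^6; ε/D = 1.16×10^-5; f = 0.01067
h_f = f(L/D)V²/2g = 3.103 m
Total head H = z + h_f = 16.8 + 3.103 = 19.90 m
P_hyd = ρgQH = 717.0·9.81·0.405·19.90 = 56.70 kW

P_hyd ≈ 56.7 kW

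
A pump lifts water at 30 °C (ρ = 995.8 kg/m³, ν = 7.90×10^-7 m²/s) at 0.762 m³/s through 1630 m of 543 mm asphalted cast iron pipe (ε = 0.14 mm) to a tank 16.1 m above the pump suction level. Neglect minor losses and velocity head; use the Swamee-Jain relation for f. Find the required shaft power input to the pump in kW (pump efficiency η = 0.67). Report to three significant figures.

V = 4Q/(πD²) = 3.291 m/s; Re = 2.26×10^6; ε/D = 2.58×10^-4; f = 0.01492
h_f = f(L/D)V²/2g = 24.72 m
Total head H = z + h_f = 16.1 + 24.72 = 40.82 m
P_hyd = ρgQH = 995.8·9.81·0.762·40.82 = 303.8 kW
P_shaft = P_hyd/η = 303.8/0.67 = 453.5 kW

P_shaft ≈ 453 kW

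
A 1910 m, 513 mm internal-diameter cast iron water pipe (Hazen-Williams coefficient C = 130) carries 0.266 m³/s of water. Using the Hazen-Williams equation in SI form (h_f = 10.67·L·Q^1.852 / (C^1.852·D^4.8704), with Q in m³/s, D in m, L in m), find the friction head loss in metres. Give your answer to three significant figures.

h_f ≈ 5.51 m

h_f = 10.67·1910·0.266^1.852 / (130^1.852·0.513^4.8704) = 5.507 m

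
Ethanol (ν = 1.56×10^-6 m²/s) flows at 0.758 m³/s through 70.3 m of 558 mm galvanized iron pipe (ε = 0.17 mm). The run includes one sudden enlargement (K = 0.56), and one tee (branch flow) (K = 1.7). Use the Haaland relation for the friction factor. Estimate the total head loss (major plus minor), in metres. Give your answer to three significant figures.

H_L ≈ 2.07 m

V = 4Q/(πD²) = 3.100 m/s; V²/2g = 0.4897 m
Re = 1.11×10^6, ε/D = 3.05×10^-4 → f = 0.01559 (Haaland)
Major: h_f = f(L/D)·V²/2g = 0.01559·126.0·0.4897 = 0.9616 m
Minor: ΣK = 2.26; h_m = ΣK·V²/2g = 1.107 m
Total H_L = 0.9616 + 1.107 = 2.068 m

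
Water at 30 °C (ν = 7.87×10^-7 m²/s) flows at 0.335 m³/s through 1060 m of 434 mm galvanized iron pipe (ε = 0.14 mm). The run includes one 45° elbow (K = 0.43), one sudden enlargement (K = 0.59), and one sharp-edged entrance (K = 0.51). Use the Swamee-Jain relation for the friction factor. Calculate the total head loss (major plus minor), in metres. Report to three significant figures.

H_L ≈ 10.5 m

V = 4Q/(πD²) = 2.265 m/s; V²/2g = 0.2614 m
Re = 1.25×10^6, ε/D = 3.23×10^-4 → f = 0.01582 (Swamee-Jain)
Major: h_f = f(L/D)·V²/2g = 0.01582·2442·0.2614 = 10.10 m
Minor: ΣK = 1.53; h_m = ΣK·V²/2g = 0.3999 m
Total H_L = 10.10 + 0.3999 = 10.50 m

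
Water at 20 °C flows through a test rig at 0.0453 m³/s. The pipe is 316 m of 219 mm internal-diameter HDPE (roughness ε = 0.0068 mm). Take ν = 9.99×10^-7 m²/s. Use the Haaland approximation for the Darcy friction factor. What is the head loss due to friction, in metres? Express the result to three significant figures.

V = 4Q/(πD²) = 4·0.0453/(π·0.219²) = 1.203 m/s
Re = VD/ν = 1.203·0.219/9.99×10^-7 = 2.64×10^5 → turbulent
ε/D = 0.0068/219 = 3.11×10^-5
Haaland: f = 0.01494
h_f = f(L/D)V²/(2g) = 0.01494·(316/0.219)·1.203²/(2·9.81) = 1.589 m

h_f ≈ 1.59 m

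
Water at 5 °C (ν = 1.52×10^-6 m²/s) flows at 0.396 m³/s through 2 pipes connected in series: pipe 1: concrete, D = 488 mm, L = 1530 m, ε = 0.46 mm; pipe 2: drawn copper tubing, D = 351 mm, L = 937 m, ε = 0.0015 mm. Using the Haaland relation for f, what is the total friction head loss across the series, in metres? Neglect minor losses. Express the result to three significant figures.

H ≈ 41.0 m

Pipe 1: V = 2.117 m/s, Re = 6.80×10^5, ε/D = 9.43×10^-4, f = 0.01980, h_1 = f(L/D)V²/2g = 14.18 m
Pipe 2: V = 4.093 m/s, Re = 9.45×10^5, ε/D = 4.27×10^-6, f = 0.01177, h_2 = f(L/D)V²/2g = 26.81 m
Series → Q common, losses add: H = Σh = 41.00 m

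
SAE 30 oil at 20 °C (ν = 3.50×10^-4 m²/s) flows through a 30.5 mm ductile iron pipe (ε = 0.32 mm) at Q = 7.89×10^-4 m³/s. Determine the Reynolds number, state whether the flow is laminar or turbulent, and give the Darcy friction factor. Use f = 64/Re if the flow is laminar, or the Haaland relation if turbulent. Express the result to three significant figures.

Re ≈ 94.1; laminar; f = 64/Re ≈ 0.680

V = 4Q/(πD²) = 1.080 m/s
Re = VD/ν = 1.080·0.0305/3.50×10^-4 = 94.1
Re < 2300 → laminar → f = 64/Re = 0.6801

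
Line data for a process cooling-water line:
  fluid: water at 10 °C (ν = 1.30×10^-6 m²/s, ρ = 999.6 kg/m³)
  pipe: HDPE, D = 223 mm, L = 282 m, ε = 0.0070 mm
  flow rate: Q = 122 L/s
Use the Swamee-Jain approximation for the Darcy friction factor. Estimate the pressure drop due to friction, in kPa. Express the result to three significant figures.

V = 4Q/(πD²) = 4·0.122/(π·0.223²) = 3.124 m/s
Re = VD/ν = 3.124·0.223/1.30×10^-6 = 5.36×10^5 → turbulent
ε/D = 0.0070/223 = 3.14×10^-5
Swamee-Jain: f = 0.01343
h_f = f(L/D)V²/(2g) = 0.01343·(282/0.223)·3.124²/(2·9.81) = 8.449 m
Δp = ρg·h_f = 999.6·9.81·8.449 = 82.85 kPa

Δp ≈ 82.8 kPa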